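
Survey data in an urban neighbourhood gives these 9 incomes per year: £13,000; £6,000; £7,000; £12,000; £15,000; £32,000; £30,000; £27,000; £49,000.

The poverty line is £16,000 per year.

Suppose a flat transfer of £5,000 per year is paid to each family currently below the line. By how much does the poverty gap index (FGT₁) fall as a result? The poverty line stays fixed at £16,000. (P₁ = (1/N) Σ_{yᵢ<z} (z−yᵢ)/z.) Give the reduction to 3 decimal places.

0.125

Before: below the line — £6,000, £7,000, £12,000, £13,000, £15,000; poverty gap index (FGT₁) = 0.18750.
After the £5,000 transfer: below the line — £11,000, £12,000; poverty gap index (FGT₁) = 0.06250.
Reduction = 0.18750 − 0.06250 = 0.125.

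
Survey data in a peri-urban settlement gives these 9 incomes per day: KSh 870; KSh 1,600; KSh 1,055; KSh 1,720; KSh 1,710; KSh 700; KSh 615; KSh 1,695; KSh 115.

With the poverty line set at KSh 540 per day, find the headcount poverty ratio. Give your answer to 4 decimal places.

1 of the 9 workers have income below KSh 540.
H = 1/9 = 0.1111.

0.1111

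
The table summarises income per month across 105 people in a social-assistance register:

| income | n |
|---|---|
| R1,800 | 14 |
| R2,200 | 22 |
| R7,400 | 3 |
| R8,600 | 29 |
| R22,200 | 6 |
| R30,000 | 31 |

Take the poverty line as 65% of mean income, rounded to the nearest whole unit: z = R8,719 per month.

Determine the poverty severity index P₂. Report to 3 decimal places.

Incomes under z: 14×R1,800, 22×R2,200, 3×R7,400, 29×R8,600 (q = 68 of N = 105).
Relative gaps: (8719−1800)/8719 = 0.7936 (×14); (8719−2200)/8719 = 0.7477 (×22); (8719−7400)/8719 = 0.1513 (×3); (8719−8600)/8719 = 0.0136 (×29).
Squared: 0.6297 (×14); 0.5590 (×22); 0.0229 (×3); 0.0002 (×29).
Sum = 21.188732; P₂ = 21.188732 / 105 = 0.202.

0.202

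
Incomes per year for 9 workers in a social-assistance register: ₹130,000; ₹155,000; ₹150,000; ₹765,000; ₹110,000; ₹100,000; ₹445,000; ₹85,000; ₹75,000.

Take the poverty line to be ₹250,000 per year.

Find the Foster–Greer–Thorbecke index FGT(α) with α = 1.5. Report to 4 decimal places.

Poor units: ₹75,000, ₹85,000, ₹100,000, ₹110,000, ₹130,000, ₹150,000, ₹155,000 (q = 7 of N = 9).
Relative gaps: (250000−75000)/250000 = 0.7000; (250000−85000)/250000 = 0.6600; (250000−100000)/250000 = 0.6000; (250000−110000)/250000 = 0.5600; (250000−130000)/250000 = 0.4800; (250000−150000)/250000 = 0.4000; (250000−155000)/250000 = 0.3800.
Raised to α = 1.5: 0.58566; 0.53619; 0.46476; 0.41907; 0.33255; 0.25298; 0.23425.
Sum = 2.825456; FGT(1.5) = 2.825456 / 9 = 0.3139.

0.3139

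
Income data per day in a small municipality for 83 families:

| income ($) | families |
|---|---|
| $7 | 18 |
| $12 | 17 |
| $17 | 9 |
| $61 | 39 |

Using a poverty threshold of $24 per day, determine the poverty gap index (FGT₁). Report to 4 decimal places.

0.2877

Below the line: 18×$7, 17×$12, 9×$17 (q = 44 of N = 83).
Relative gaps: (24−7)/24 = 0.7083 (×18); (24−12)/24 = 0.5000 (×17); (24−17)/24 = 0.2917 (×9).
Σ = 23.875000. Dividing by the full population N = 83 gives P₁ = 0.2877.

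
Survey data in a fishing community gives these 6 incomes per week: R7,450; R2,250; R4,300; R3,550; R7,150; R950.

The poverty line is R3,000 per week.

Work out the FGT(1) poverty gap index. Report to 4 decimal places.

Poor units: R950, R2,250 (q = 2 of N = 6).
Gap ratios (z−y)/z: (3000−950)/3000 = 0.6833; (3000−2250)/3000 = 0.2500.
Σ = 0.933333. Dividing by the full population N = 6 gives P₁ = 0.1556.

0.1556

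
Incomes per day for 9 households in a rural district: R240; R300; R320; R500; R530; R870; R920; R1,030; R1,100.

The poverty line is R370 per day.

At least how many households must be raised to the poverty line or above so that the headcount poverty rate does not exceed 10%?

3

3 of the 9 households are poor, so H = 3/9 = 0.333.
A headcount ratio of at most 10% allows at most ⌊0.10 × 9⌋ = 0 poor households.
So at least 3 − 0 = 3 must be lifted.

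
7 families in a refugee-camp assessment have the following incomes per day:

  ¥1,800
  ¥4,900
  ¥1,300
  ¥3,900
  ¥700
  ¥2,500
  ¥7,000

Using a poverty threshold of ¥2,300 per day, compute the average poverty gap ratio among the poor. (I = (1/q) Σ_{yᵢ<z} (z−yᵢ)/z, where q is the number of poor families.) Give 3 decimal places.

Incomes under z: ¥700, ¥1,300, ¥1,800 (q = 3 of N = 7).
Relative gaps: 0.6957, 0.4348, 0.2174; sum = 1.347826.
I averages over the q = 3 poor units only: 1.347826 / 3 = 0.449.

0.449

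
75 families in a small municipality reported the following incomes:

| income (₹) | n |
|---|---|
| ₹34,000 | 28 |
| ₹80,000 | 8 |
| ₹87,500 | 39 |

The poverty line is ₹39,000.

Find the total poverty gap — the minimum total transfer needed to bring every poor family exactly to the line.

₹140,000

Poor units: 28×₹34,000 (q = 28 of N = 75).
Individual gaps: 28×(39000−34000) = 140000.
Aggregate gap = ₹140,000.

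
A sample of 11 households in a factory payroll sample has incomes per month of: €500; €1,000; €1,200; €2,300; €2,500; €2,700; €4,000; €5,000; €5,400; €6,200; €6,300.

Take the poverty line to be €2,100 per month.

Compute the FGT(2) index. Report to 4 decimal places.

Poor units: €500, €1,000, €1,200 (q = 3 of N = 11).
Normalized shortfalls: (2100−500)/2100 = 0.7619; (2100−1000)/2100 = 0.5238; (2100−1200)/2100 = 0.4286.
Squared: 0.5805; 0.2744; 0.1837.
Sum = 1.038549; P₂ = 1.038549 / 11 = 0.0944.

0.0944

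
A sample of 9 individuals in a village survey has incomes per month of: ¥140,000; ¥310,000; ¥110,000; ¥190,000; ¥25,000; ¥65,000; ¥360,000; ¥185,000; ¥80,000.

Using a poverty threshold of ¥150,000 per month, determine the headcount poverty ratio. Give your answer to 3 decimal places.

0.556

5 of the 9 individuals have income below ¥150,000.
H = 5/9 = 0.556.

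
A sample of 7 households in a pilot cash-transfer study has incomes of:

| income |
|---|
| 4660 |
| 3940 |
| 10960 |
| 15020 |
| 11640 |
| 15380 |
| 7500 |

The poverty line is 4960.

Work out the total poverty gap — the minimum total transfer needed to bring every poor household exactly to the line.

1320

Poor units: 3940, 4660 (q = 2 of N = 7).
Individual gaps: 4960−3940 = 1020; 4960−4660 = 300.
Aggregate gap = 1320.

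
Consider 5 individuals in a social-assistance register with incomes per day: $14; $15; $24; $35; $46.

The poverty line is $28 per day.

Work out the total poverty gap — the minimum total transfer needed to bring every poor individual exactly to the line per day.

$31

Below the line: $14, $15, $24 (q = 3 of N = 5).
Individual gaps: 28−14 = 14; 28−15 = 13; 28−24 = 4.
Aggregate gap = $31.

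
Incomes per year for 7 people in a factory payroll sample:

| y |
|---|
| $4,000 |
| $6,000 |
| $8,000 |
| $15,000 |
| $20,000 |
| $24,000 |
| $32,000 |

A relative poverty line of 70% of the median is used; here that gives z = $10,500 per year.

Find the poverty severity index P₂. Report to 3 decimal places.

0.089

Below the line: $4,000, $6,000, $8,000 (q = 3 of N = 7).
Relative gaps: (10500−4000)/10500 = 0.6190; (10500−6000)/10500 = 0.4286; (10500−8000)/10500 = 0.2381.
Squared: 0.3832; 0.1837; 0.0567.
Sum = 0.623583; P₂ = 0.623583 / 7 = 0.089.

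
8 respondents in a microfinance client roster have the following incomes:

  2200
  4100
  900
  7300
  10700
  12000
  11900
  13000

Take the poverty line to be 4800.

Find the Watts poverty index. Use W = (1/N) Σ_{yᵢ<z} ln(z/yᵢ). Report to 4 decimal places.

Incomes under z: 900, 2200, 4100 (q = 3 of N = 8).
Log gaps: ln(4800/900) = 1.6740; ln(4800/2200) = 0.7802; ln(4800/4100) = 0.1576.
W = 2.611764 / 8 = 0.3265.

0.3265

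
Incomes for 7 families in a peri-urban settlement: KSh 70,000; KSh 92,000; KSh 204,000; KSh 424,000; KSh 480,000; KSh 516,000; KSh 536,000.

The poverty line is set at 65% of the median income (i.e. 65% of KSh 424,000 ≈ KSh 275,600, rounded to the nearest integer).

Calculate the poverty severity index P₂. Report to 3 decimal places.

Incomes under z: KSh 70,000, KSh 92,000, KSh 204,000 (q = 3 of N = 7).
Normalized shortfalls: (275600−70000)/275600 = 0.7460; (275600−92000)/275600 = 0.6662; (275600−204000)/275600 = 0.2598.
Squared: 0.5565; 0.4438; 0.0675.
Sum = 1.067823; P₂ = 1.067823 / 7 = 0.153.

0.153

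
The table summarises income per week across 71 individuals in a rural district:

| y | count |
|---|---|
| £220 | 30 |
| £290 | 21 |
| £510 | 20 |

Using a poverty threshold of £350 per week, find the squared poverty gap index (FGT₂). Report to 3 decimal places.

0.067

Incomes under z: 30×£220, 21×£290 (q = 51 of N = 71).
Normalized shortfalls: (350−220)/350 = 0.3714 (×30); (350−290)/350 = 0.1714 (×21).
Squared: 0.1380 (×30); 0.0294 (×21).
Sum = 4.755918; P₂ = 4.755918 / 71 = 0.067.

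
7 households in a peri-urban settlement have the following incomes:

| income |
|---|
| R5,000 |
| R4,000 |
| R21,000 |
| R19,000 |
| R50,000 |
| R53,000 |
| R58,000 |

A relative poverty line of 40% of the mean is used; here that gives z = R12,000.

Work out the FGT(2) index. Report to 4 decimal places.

0.1121

Below the line: R4,000, R5,000 (q = 2 of N = 7).
Gap ratios (z−y)/z: (12000−4000)/12000 = 0.6667; (12000−5000)/12000 = 0.5833.
Squared: 0.4444; 0.3403.
Sum = 0.784722; P₂ = 0.784722 / 7 = 0.1121.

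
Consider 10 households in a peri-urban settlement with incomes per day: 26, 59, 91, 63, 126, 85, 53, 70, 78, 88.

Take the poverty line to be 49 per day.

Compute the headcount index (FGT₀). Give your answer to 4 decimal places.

0.1000

1 of the 10 households have income below 49.
H = 1/10 = 0.1000.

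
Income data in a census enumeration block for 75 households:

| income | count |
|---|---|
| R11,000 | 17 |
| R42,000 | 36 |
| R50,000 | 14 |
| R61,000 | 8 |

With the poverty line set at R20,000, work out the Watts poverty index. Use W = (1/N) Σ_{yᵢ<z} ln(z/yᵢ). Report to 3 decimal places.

0.136

Below z: 17×R11,000 (q = 17 of N = 75).
Log gaps: ln(20000/11000) = 0.5978 (×17).
W = 10.163229 / 75 = 0.136.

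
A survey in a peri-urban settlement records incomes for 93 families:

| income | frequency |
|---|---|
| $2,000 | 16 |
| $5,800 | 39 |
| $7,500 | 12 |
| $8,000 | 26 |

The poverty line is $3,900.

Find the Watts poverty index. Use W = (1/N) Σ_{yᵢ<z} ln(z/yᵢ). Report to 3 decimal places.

0.115

Below z: 16×$2,000 (q = 16 of N = 93).
ln(z/y) terms: ln(3900/2000) = 0.6678 (×16).
W = 10.685270 / 93 = 0.115.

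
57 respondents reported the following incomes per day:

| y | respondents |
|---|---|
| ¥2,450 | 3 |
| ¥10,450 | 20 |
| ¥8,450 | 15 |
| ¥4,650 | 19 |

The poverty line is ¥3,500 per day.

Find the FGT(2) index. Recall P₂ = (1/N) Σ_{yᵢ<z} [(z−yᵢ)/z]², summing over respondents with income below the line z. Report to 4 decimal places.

0.0047

Poor units: 3×¥2,450 (q = 3 of N = 57).
Relative gaps: (3500−2450)/3500 = 0.3000 (×3).
Squared: 0.0900 (×3).
Sum = 0.270000; P₂ = 0.270000 / 57 = 0.0047.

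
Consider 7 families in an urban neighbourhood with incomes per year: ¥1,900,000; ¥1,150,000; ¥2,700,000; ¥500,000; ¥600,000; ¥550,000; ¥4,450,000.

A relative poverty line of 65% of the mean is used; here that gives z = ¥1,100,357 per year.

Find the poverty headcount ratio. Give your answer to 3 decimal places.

3 of the 7 families have income below ¥1,100,357.
H = 3/7 = 0.429.

0.429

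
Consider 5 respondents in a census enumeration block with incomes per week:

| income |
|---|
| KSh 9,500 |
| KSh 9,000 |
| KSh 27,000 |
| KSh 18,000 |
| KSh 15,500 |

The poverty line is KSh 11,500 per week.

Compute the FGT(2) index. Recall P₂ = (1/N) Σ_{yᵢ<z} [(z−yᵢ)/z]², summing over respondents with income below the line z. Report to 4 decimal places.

0.0155

Below the line: KSh 9,000, KSh 9,500 (q = 2 of N = 5).
Shortfall ratios: (11500−9000)/11500 = 0.2174; (11500−9500)/11500 = 0.1739.
Squared: 0.0473; 0.0302.
Sum = 0.077505; P₂ = 0.077505 / 5 = 0.0155.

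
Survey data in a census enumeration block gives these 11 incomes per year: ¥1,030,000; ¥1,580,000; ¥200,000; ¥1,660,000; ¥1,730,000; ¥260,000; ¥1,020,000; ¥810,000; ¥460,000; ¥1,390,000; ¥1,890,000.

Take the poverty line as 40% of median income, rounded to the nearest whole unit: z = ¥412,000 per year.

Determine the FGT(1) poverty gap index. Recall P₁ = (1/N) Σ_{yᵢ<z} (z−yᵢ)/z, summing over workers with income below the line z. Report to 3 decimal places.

0.080

Poor units: ¥200,000, ¥260,000 (q = 2 of N = 11).
Shortfall ratios: (412000−200000)/412000 = 0.5146; (412000−260000)/412000 = 0.3689.
Σ = 0.883495. Dividing by the full population N = 11 gives P₁ = 0.080.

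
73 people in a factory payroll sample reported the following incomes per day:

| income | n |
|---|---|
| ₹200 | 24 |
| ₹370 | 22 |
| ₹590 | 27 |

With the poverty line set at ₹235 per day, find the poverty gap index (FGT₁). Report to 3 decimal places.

0.049

Incomes under z: 24×₹200 (q = 24 of N = 73).
Relative gaps: (235−200)/235 = 0.1489 (×24).
Sum of shortfalls = 3.574468; P₁ averages over all N: 3.574468 / 73 = 0.049.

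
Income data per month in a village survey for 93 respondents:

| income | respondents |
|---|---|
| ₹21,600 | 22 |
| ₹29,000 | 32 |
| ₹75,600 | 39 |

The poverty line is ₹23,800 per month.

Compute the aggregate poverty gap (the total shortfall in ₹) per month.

₹48,400

Below the line: 22×₹21,600 (q = 22 of N = 93).
Individual gaps: 22×(23800−21600) = 48400.
Aggregate gap = ₹48,400.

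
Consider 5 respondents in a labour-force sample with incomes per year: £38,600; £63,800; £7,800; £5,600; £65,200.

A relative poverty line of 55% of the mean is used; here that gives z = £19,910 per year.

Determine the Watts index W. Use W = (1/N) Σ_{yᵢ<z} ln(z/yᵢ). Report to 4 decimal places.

Poor units: £5,600, £7,800 (q = 2 of N = 5).
Log gaps: ln(19910/5600) = 1.2685; ln(19910/7800) = 0.9371.
W = 2.205554 / 5 = 0.4411.

0.4411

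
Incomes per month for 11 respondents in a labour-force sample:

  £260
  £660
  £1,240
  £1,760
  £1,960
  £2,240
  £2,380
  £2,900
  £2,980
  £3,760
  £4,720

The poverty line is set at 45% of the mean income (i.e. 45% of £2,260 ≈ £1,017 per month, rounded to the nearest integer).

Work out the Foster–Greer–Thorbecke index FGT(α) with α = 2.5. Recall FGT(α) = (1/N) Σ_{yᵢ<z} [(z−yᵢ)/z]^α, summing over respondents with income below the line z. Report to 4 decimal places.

Poor units: £260, £660 (q = 2 of N = 11).
Normalized shortfalls: (1017−260)/1017 = 0.7443; (1017−660)/1017 = 0.3510.
Raised to α = 2.5: 0.47801; 0.07301.
Sum = 0.551018; FGT(2.5) = 0.551018 / 11 = 0.0501.

0.0501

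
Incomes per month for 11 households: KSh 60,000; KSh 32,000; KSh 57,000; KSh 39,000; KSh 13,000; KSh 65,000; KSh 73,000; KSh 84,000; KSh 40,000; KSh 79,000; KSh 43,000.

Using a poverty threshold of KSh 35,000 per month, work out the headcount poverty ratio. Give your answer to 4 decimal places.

0.1818

2 of the 11 households have income below KSh 35,000.
H = 2/11 = 0.1818.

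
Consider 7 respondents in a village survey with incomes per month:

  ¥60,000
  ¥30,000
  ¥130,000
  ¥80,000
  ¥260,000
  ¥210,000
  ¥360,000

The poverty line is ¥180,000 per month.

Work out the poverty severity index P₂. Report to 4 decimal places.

0.2178

Below z: ¥30,000, ¥60,000, ¥80,000, ¥130,000 (q = 4 of N = 7).
Normalized shortfalls: (180000−30000)/180000 = 0.8333; (180000−60000)/180000 = 0.6667; (180000−80000)/180000 = 0.5556; (180000−130000)/180000 = 0.2778.
Squared: 0.6944; 0.4444; 0.3086; 0.0772.
Sum = 1.524691; P₂ = 1.524691 / 7 = 0.2178.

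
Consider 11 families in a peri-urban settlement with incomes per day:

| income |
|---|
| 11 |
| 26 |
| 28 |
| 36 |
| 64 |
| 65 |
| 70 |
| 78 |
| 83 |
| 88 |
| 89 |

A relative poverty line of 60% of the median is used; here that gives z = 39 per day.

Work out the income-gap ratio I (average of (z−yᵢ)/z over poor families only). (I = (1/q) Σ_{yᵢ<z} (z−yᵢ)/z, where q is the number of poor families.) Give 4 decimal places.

0.3526

Incomes under z: 11, 26, 28, 36 (q = 4 of N = 11).
Shortfall ratios (z−y)/z: 0.7179, 0.3333, 0.2821, 0.0769; sum = 1.410256.
The income-gap ratio divides by q (the poor only): 1.410256 / 4 = 0.3526.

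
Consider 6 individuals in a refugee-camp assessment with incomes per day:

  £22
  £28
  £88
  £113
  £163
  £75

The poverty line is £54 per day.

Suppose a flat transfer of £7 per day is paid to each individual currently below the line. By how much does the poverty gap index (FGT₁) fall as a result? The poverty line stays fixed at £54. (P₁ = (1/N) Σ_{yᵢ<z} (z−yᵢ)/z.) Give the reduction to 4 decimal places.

Before: below the line — £22, £28; poverty gap index (FGT₁) = 0.179012.
After the £7 transfer: below the line — £29, £35; poverty gap index (FGT₁) = 0.135802.
Reduction = 0.179012 − 0.135802 = 0.0432.

0.0432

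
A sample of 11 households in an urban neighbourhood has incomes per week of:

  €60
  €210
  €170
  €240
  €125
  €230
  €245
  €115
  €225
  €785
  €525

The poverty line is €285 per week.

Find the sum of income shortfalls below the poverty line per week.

Poor units: €60, €115, €125, €170, €210, €225, €230, €240, €245 (q = 9 of N = 11).
Individual gaps: 285−60 = 225; 285−115 = 170; 285−125 = 160; 285−170 = 115; 285−210 = 75; 285−225 = 60; 285−230 = 55; 285−240 = 45; 285−245 = 40.
Aggregate gap = €945.

€945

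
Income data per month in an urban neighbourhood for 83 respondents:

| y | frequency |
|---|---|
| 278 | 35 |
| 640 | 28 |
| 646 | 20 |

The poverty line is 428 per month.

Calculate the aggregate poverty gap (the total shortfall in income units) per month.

5250

Incomes under z: 35×278 (q = 35 of N = 83).
Individual gaps: 35×(428−278) = 5250.
Aggregate gap = 5250.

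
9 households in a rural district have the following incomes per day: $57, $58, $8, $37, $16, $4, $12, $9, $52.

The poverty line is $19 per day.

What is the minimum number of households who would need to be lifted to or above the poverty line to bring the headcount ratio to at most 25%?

Currently q = 5 of N = 9 are below the line (H = 0.556).
A headcount ratio of at most 25% allows at most ⌊0.25 × 9⌋ = 2 poor households.
So at least 5 − 2 = 3 must be lifted.

3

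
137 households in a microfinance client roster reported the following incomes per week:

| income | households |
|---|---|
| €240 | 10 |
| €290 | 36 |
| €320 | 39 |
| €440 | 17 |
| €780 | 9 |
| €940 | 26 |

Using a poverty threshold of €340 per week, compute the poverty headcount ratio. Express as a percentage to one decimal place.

62.0%

85 of the 137 households have income below €340.
H = 85/137 = 62.0%.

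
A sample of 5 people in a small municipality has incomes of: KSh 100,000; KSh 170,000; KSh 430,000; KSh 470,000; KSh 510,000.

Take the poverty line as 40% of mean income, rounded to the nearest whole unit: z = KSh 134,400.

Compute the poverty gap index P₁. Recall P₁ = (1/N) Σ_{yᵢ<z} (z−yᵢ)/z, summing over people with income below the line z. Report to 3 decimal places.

0.051

Poor units: KSh 100,000 (q = 1 of N = 5).
Gap ratios (z−y)/z: (134400−100000)/134400 = 0.2560.
Σ = 0.255952. Dividing by the full population N = 5 gives P₁ = 0.051.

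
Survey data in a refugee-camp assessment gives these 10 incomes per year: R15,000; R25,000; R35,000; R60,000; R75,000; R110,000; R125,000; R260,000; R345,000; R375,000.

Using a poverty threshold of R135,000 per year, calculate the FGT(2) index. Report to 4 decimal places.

0.2549

Incomes under z: R15,000, R25,000, R35,000, R60,000, R75,000, R110,000, R125,000 (q = 7 of N = 10).
Relative gaps: (135000−15000)/135000 = 0.8889; (135000−25000)/135000 = 0.8148; (135000−35000)/135000 = 0.7407; (135000−60000)/135000 = 0.5556; (135000−75000)/135000 = 0.4444; (135000−110000)/135000 = 0.1852; (135000−125000)/135000 = 0.0741.
Squared: 0.7901; 0.6639; 0.5487; 0.3086; 0.1975; 0.0343; 0.0055.
Sum = 2.548697; P₂ = 2.548697 / 10 = 0.2549.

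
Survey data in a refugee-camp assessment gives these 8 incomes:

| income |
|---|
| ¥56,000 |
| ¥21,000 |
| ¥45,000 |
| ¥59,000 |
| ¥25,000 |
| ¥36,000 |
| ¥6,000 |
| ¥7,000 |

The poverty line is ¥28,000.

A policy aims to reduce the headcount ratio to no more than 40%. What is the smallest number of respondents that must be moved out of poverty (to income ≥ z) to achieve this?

Currently q = 4 of N = 8 are below the line (H = 0.500).
A headcount ratio of at most 40% allows at most ⌊0.40 × 8⌋ = 3 poor respondents.
So at least 4 − 3 = 1 must be lifted.

1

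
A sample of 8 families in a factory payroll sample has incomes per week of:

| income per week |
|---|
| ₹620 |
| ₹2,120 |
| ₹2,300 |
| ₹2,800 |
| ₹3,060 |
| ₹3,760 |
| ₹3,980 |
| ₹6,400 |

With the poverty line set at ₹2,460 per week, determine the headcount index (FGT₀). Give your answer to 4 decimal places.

3 of the 8 families have income below ₹2,460.
H = 3/8 = 0.3750.

0.3750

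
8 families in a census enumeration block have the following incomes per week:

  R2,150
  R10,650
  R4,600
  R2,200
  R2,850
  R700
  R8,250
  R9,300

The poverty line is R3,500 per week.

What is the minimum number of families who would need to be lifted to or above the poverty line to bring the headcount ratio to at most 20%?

4 of the 8 families are poor, so H = 4/8 = 0.500.
A headcount ratio of at most 20% allows at most ⌊0.20 × 8⌋ = 1 poor families.
So at least 4 − 1 = 3 must be lifted.

3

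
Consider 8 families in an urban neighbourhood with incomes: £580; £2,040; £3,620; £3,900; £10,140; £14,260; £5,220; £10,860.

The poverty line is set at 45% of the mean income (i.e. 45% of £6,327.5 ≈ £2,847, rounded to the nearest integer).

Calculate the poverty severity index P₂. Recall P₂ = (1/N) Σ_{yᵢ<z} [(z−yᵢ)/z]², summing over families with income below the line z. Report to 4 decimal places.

Poor units: £580, £2,040 (q = 2 of N = 8).
Gap ratios (z−y)/z: (2847−580)/2847 = 0.7963; (2847−2040)/2847 = 0.2835.
Squared: 0.6341; 0.0803.
Sum = 0.714404; P₂ = 0.714404 / 8 = 0.0893.

0.0893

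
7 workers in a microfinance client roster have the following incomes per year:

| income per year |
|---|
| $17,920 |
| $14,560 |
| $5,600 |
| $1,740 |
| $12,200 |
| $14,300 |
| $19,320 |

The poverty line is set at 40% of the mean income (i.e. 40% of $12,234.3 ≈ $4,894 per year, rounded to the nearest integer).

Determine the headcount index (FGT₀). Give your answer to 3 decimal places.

0.143

1 of the 7 workers have income below $4,894.
H = 1/7 = 0.143.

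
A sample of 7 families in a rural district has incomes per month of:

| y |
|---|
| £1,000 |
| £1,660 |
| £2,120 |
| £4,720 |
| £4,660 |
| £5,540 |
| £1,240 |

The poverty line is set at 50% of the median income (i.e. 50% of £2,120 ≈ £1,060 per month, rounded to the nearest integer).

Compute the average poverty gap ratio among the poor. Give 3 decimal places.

0.057

Poor units: £1,000 (q = 1 of N = 7).
Shortfall ratios (z−y)/z: 0.0566; sum = 0.056604.
The income-gap ratio divides by q (the poor only): 0.056604 / 1 = 0.057.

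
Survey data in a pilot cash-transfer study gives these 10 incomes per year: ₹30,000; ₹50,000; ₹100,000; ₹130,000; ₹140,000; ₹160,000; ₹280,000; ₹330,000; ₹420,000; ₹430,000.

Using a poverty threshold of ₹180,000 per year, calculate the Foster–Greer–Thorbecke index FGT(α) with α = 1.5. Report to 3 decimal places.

Poor units: ₹30,000, ₹50,000, ₹100,000, ₹130,000, ₹140,000, ₹160,000 (q = 6 of N = 10).
Relative gaps: (180000−30000)/180000 = 0.8333; (180000−50000)/180000 = 0.7222; (180000−100000)/180000 = 0.4444; (180000−130000)/180000 = 0.2778; (180000−140000)/180000 = 0.2222; (180000−160000)/180000 = 0.1111.
Raised to α = 1.5: 0.76073; 0.61377; 0.29630; 0.14640; 0.10476; 0.03704.
Sum = 1.958988; FGT(1.5) = 1.958988 / 10 = 0.196.

0.196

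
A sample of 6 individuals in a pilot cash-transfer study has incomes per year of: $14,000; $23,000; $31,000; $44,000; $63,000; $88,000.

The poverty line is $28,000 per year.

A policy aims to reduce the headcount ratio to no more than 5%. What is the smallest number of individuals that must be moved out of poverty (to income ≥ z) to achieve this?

Currently q = 2 of N = 6 are below the line (H = 0.333).
A headcount ratio of at most 5% allows at most ⌊0.05 × 6⌋ = 0 poor individuals.
So at least 2 − 0 = 2 must be lifted.

2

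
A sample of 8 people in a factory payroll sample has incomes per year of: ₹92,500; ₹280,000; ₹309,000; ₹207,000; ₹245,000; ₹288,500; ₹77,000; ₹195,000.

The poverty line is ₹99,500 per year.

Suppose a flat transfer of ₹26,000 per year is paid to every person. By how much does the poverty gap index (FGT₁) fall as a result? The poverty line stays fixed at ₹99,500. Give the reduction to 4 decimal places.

Before: below the line — ₹77,000, ₹92,500; poverty gap index (FGT₁) = 0.037060.
After the ₹26,000 transfer: below the line — none; poverty gap index (FGT₁) = 0.000000.
Reduction = 0.037060 − 0.000000 = 0.0371.

0.0371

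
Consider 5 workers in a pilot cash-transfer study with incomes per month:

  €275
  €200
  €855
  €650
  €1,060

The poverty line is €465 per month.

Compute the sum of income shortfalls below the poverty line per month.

Poor units: €200, €275 (q = 2 of N = 5).
Individual gaps: 465−200 = 265; 465−275 = 190.
Aggregate gap = €455.

€455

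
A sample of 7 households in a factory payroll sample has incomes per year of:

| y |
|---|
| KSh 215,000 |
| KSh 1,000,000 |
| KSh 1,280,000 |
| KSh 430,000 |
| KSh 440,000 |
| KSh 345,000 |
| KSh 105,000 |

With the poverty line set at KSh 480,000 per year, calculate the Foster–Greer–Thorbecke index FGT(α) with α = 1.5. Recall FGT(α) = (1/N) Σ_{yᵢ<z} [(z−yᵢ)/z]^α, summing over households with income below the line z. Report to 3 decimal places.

0.187

Below z: KSh 105,000, KSh 215,000, KSh 345,000, KSh 430,000, KSh 440,000 (q = 5 of N = 7).
Normalized shortfalls: (480000−105000)/480000 = 0.7812; (480000−215000)/480000 = 0.5521; (480000−345000)/480000 = 0.2812; (480000−430000)/480000 = 0.1042; (480000−440000)/480000 = 0.0833.
Raised to α = 1.5: 0.69053; 0.41021; 0.14916; 0.03362; 0.02406.
Sum = 1.307576; FGT(1.5) = 1.307576 / 7 = 0.187.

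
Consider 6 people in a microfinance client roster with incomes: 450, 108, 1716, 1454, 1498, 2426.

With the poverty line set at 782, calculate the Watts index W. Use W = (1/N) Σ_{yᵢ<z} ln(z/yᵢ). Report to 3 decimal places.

0.422

Below the line: 108, 450 (q = 2 of N = 6).
ln(z/y) terms: ln(782/108) = 1.9797; ln(782/450) = 0.5526.
W = 2.532331 / 6 = 0.422.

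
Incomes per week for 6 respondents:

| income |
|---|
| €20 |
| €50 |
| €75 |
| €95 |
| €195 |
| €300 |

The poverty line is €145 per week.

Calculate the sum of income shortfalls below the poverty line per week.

€340

Below z: €20, €50, €75, €95 (q = 4 of N = 6).
Individual gaps: 145−20 = 125; 145−50 = 95; 145−75 = 70; 145−95 = 50.
Aggregate gap = €340.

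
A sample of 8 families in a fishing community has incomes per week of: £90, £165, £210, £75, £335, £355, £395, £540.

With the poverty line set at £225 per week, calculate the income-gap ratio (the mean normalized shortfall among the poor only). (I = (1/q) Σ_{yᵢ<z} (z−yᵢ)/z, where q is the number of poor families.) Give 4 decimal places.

Below z: £75, £90, £165, £210 (q = 4 of N = 8).
Shortfall ratios (z−y)/z: 0.6667, 0.6000, 0.2667, 0.0667; sum = 1.600000.
The income-gap ratio divides by q (the poor only): 1.600000 / 4 = 0.4000.

0.4000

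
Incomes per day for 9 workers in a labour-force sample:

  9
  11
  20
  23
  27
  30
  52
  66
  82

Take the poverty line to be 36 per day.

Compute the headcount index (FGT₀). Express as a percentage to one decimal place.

66.7%

6 of the 9 workers have income below 36.
H = 6/9 = 66.7%.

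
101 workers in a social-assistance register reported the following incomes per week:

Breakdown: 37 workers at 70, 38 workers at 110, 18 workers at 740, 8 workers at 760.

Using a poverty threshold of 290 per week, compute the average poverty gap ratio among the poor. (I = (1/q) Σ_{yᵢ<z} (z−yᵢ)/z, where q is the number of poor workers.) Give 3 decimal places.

Poor units: 37×70, 38×110 (q = 75 of N = 101).
Relative gaps: 0.7586 (×37), 0.6207 (×38); sum = 51.655172.
The income-gap ratio divides by q (the poor only): 51.655172 / 75 = 0.689.

0.689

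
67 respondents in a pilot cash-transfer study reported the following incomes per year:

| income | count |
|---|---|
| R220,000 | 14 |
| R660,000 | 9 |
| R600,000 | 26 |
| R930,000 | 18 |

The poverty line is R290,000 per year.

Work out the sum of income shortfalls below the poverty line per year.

Poor units: 14×R220,000 (q = 14 of N = 67).
Individual gaps: 14×(290000−220000) = 980000.
Aggregate gap = R980,000.

R980,000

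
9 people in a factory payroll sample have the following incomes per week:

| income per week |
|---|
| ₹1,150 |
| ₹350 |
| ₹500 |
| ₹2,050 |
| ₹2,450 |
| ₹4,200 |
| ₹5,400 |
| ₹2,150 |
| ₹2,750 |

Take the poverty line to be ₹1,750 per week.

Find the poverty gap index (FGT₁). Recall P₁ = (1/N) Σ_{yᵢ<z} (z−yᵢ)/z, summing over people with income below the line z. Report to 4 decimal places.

Incomes under z: ₹350, ₹500, ₹1,150 (q = 3 of N = 9).
Gap ratios (z−y)/z: (1750−350)/1750 = 0.8000; (1750−500)/1750 = 0.7143; (1750−1150)/1750 = 0.3429.
Σ = 1.857143. Dividing by the full population N = 9 gives P₁ = 0.2063.

0.2063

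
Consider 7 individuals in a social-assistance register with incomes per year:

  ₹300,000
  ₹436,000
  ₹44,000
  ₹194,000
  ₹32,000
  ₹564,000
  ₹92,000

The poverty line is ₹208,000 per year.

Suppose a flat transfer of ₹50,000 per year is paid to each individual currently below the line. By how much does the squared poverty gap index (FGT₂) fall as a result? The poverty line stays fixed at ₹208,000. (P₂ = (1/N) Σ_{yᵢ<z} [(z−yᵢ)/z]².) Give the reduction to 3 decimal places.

Before: below the line — ₹32,000, ₹44,000, ₹92,000, ₹194,000; squared poverty gap index (FGT₂) = 0.23617.
After the ₹50,000 transfer: below the line — ₹82,000, ₹94,000, ₹142,000; squared poverty gap index (FGT₂) = 0.10972.
Reduction = 0.23617 − 0.10972 = 0.126.

0.126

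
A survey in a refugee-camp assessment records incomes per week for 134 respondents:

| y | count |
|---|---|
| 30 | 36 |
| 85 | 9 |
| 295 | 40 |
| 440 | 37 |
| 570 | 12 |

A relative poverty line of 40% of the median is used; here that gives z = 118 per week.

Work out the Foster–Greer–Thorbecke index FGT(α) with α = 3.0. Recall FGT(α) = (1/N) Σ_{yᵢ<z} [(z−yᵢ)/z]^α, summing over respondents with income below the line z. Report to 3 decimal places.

Poor units: 36×30, 9×85 (q = 45 of N = 134).
Relative gaps: (118−30)/118 = 0.7458 (×36); (118−85)/118 = 0.2797 (×9).
Raised to α = 3.0: 0.41476 (×36); 0.02187 (×9).
Sum = 15.128388; FGT(3.0) = 15.128388 / 134 = 0.113.

0.113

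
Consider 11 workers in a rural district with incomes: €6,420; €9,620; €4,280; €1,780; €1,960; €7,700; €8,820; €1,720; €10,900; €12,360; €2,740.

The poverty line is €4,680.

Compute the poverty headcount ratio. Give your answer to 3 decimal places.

0.455

5 of the 11 workers have income below €4,680.
H = 5/11 = 0.455.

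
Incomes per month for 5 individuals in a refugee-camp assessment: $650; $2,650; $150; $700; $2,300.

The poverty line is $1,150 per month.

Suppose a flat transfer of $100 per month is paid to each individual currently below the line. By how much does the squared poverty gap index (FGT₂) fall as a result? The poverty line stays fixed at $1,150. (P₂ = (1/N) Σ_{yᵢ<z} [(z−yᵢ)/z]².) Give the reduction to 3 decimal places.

Before: below the line — $150, $650, $700; squared poverty gap index (FGT₂) = 0.21966.
After the $100 transfer: below the line — $250, $750, $800; squared poverty gap index (FGT₂) = 0.16522.
Reduction = 0.21966 − 0.16522 = 0.054.

0.054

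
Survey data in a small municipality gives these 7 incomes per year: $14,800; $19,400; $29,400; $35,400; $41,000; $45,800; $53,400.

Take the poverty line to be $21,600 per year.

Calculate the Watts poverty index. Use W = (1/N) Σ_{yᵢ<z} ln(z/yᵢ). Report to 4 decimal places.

Below z: $14,800, $19,400 (q = 2 of N = 7).
Log shortfalls: ln(21600/14800) = 0.3781; ln(21600/19400) = 0.1074.
W = 0.485486 / 7 = 0.0694.

0.0694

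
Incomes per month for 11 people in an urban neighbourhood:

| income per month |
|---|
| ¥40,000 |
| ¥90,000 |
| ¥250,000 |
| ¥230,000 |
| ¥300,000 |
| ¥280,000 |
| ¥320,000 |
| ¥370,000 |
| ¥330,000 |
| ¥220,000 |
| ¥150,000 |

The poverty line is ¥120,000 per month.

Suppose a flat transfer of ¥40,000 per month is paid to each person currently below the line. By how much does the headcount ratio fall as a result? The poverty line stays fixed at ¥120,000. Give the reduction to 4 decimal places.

Before: below the line — ¥40,000, ¥90,000; headcount ratio = 0.181818.
After the ¥40,000 transfer: below the line — ¥80,000; headcount ratio = 0.090909.
Reduction = 0.181818 − 0.090909 = 0.0909.

0.0909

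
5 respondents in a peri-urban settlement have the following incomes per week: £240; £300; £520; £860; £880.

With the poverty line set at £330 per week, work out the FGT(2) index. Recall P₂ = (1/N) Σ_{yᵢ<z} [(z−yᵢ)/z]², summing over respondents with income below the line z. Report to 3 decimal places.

Incomes under z: £240, £300 (q = 2 of N = 5).
Gap ratios (z−y)/z: (330−240)/330 = 0.2727; (330−300)/330 = 0.0909.
Squared: 0.0744; 0.0083.
Sum = 0.082645; P₂ = 0.082645 / 5 = 0.017.

0.017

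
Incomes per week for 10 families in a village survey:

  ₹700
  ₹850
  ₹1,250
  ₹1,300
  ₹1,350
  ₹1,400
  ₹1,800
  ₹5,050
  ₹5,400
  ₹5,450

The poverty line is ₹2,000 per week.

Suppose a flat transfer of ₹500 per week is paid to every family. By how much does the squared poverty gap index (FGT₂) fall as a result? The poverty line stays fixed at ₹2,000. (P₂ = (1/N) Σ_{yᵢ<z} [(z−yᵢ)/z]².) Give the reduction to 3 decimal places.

0.092

Before: below the line — ₹700, ₹850, ₹1,250, ₹1,300, ₹1,350, ₹1,400, ₹1,800; squared poverty gap index (FGT₂) = 0.12219.
After the ₹500 transfer: below the line — ₹1,200, ₹1,350, ₹1,750, ₹1,800, ₹1,850, ₹1,900; squared poverty gap index (FGT₂) = 0.02994.
Reduction = 0.12219 − 0.02994 = 0.092.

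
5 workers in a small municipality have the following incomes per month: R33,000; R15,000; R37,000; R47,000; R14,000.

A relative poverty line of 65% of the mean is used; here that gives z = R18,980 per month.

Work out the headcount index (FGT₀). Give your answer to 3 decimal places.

0.400

2 of the 5 workers have income below R18,980.
H = 2/5 = 0.400.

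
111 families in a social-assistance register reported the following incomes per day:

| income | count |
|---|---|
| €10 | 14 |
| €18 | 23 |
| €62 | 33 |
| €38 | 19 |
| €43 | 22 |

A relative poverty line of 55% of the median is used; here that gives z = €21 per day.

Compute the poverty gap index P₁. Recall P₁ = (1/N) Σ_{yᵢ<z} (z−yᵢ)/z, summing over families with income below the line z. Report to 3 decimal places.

Below z: 14×€10, 23×€18 (q = 37 of N = 111).
Normalized shortfalls: (21−10)/21 = 0.5238 (×14); (21−18)/21 = 0.1429 (×23).
Sum of shortfalls = 10.619048; P₁ averages over all N: 10.619048 / 111 = 0.096.

0.096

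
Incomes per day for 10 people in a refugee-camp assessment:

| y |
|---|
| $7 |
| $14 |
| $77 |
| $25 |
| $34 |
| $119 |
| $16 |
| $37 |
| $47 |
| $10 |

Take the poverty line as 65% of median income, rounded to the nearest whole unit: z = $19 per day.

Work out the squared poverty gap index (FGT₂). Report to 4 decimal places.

0.0717

Incomes under z: $7, $10, $14, $16 (q = 4 of N = 10).
Normalized shortfalls: (19−7)/19 = 0.6316; (19−10)/19 = 0.4737; (19−14)/19 = 0.2632; (19−16)/19 = 0.1579.
Squared: 0.3989; 0.2244; 0.0693; 0.0249.
Sum = 0.717452; P₂ = 0.717452 / 10 = 0.0717.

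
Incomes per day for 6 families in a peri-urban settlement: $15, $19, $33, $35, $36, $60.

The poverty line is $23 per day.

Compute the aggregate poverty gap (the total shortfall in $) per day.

Poor units: $15, $19 (q = 2 of N = 6).
Individual gaps: 23−15 = 8; 23−19 = 4.
Aggregate gap = $12.

$12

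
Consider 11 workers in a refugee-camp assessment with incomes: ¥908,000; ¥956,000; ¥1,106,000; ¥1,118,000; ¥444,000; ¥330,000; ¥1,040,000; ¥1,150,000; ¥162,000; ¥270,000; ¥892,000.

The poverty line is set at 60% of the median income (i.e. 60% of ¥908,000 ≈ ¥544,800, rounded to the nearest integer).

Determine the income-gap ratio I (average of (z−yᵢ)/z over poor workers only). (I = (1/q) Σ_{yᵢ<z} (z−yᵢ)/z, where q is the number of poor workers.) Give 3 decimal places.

0.447

Below z: ¥162,000, ¥270,000, ¥330,000, ¥444,000 (q = 4 of N = 11).
Relative gaps: 0.7026, 0.5044, 0.3943, 0.1850; sum = 1.786344.
I averages over the q = 4 poor units only: 1.786344 / 4 = 0.447.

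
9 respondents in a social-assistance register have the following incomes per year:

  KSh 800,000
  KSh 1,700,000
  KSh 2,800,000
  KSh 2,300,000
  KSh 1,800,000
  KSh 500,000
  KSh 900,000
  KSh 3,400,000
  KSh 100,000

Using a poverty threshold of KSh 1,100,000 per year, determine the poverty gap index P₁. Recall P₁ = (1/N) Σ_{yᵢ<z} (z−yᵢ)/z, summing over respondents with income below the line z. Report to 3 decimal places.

0.212

Poor units: KSh 100,000, KSh 500,000, KSh 800,000, KSh 900,000 (q = 4 of N = 9).
Normalized shortfalls: (1100000−100000)/1100000 = 0.9091; (1100000−500000)/1100000 = 0.5455; (1100000−800000)/1100000 = 0.2727; (1100000−900000)/1100000 = 0.1818.
Sum of shortfalls = 1.909091; P₁ averages over all N: 1.909091 / 9 = 0.212.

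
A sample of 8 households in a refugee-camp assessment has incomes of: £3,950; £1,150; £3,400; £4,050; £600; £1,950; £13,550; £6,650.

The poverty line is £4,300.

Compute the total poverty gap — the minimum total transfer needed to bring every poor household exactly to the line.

Poor units: £600, £1,150, £1,950, £3,400, £3,950, £4,050 (q = 6 of N = 8).
Individual gaps: 4300−600 = 3700; 4300−1150 = 3150; 4300−1950 = 2350; 4300−3400 = 900; 4300−3950 = 350; 4300−4050 = 250.
Aggregate gap = £10,700.

£10,700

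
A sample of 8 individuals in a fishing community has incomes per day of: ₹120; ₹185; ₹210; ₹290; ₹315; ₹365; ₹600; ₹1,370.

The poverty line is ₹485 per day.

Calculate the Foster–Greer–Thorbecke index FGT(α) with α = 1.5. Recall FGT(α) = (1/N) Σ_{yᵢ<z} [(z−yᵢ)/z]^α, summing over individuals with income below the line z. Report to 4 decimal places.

Incomes under z: ₹120, ₹185, ₹210, ₹290, ₹315, ₹365 (q = 6 of N = 8).
Relative gaps: (485−120)/485 = 0.7526; (485−185)/485 = 0.6186; (485−210)/485 = 0.5670; (485−290)/485 = 0.4021; (485−315)/485 = 0.3505; (485−365)/485 = 0.2474.
Raised to α = 1.5: 0.65287; 0.48648; 0.42696; 0.25494; 0.20752; 0.12307.
Sum = 2.151847; FGT(1.5) = 2.151847 / 8 = 0.2690.

0.2690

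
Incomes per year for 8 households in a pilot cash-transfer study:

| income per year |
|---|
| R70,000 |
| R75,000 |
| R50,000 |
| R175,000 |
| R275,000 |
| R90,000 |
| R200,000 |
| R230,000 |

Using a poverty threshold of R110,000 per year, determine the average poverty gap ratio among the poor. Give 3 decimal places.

0.352

Below the line: R50,000, R70,000, R75,000, R90,000 (q = 4 of N = 8).
Shortfall ratios (z−y)/z: 0.5455, 0.3636, 0.3182, 0.1818; sum = 1.409091.
The income-gap ratio divides by q (the poor only): 1.409091 / 4 = 0.352.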